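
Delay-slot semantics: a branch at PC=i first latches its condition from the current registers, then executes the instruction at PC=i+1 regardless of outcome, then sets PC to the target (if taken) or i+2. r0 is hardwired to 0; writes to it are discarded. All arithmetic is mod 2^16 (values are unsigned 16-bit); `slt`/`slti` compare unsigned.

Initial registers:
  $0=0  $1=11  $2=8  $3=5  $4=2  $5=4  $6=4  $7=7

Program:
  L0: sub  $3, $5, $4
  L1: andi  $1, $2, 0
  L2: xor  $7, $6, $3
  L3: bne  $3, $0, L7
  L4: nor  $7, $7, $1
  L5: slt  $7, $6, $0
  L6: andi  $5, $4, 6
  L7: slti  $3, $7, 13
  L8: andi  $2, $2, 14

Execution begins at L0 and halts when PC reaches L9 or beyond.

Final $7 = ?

65529

  step pc=0: sub  $3, $5, $4  regs=(0,11,8,2,2,4,4,7)
  step pc=1: andi  $1, $2, 0  regs=(0,0,8,2,2,4,4,7)
  step pc=2: xor  $7, $6, $3  regs=(0,0,8,2,2,4,4,6)
  step pc=3: bne  $3, $0, L7  cond=T  regs=(0,0,8,2,2,4,4,6)
  step pc=4: nor  $7, $7, $1  regs=(0,0,8,2,2,4,4,65529)
  step pc=7: slti  $3, $7, 13  regs=(0,0,8,0,2,4,4,65529)
  step pc=8: andi  $2, $2, 14  regs=(0,0,8,0,2,4,4,65529)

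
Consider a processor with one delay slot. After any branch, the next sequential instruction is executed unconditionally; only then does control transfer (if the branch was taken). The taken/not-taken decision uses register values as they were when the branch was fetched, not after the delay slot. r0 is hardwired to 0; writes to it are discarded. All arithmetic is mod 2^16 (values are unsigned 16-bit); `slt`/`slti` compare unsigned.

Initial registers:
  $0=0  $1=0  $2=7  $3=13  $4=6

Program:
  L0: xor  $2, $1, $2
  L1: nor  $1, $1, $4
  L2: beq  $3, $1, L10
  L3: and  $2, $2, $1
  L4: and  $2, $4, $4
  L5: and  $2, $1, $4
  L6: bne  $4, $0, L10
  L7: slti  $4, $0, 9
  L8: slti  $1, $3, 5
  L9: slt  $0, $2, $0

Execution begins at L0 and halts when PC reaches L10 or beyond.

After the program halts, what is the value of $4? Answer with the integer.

PC=0  xor  $2, $1, $2        | $0=0 $1=0 $2=7 $3=13 $4=6
PC=1  nor  $1, $1, $4        | $0=0 $1=65529 $2=7 $3=13 $4=6
PC=2  beq  $3, $1, L10       | $0=0 $1=65529 $2=7 $3=13 $4=6  [not taken]
PC=3  and  $2, $2, $1        | $0=0 $1=65529 $2=1 $3=13 $4=6
PC=4  and  $2, $4, $4        | $0=0 $1=65529 $2=6 $3=13 $4=6
PC=5  and  $2, $1, $4        | $0=0 $1=65529 $2=0 $3=13 $4=6
PC=6  bne  $4, $0, L10       | $0=0 $1=65529 $2=0 $3=13 $4=6  [TAKEN]
PC=7  slti  $4, $0, 9        | $0=0 $1=65529 $2=0 $3=13 $4=1

1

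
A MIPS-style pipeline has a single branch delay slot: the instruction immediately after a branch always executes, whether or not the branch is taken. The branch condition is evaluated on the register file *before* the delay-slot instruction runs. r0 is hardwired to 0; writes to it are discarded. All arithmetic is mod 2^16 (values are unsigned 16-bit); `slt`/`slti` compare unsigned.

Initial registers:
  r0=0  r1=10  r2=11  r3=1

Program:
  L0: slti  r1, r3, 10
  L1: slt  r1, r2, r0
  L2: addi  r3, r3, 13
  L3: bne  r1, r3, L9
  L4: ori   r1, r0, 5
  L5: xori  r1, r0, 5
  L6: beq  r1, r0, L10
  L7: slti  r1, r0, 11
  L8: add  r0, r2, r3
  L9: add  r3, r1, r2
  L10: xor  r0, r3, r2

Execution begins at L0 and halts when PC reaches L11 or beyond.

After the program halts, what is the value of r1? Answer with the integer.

5

  step pc=0: slti  r1, r3, 10  regs=(0,1,11,1)
  step pc=1: slt  r1, r2, r0  regs=(0,0,11,1)
  step pc=2: addi  r3, r3, 13  regs=(0,0,11,14)
  step pc=3: bne  r1, r3, L9  cond=T  regs=(0,0,11,14)
  step pc=4: ori   r1, r0, 5  regs=(0,5,11,14)
  step pc=9: add  r3, r1, r2  regs=(0,5,11,16)
  step pc=10: xor  r0, r3, r2  regs=(0,5,11,16)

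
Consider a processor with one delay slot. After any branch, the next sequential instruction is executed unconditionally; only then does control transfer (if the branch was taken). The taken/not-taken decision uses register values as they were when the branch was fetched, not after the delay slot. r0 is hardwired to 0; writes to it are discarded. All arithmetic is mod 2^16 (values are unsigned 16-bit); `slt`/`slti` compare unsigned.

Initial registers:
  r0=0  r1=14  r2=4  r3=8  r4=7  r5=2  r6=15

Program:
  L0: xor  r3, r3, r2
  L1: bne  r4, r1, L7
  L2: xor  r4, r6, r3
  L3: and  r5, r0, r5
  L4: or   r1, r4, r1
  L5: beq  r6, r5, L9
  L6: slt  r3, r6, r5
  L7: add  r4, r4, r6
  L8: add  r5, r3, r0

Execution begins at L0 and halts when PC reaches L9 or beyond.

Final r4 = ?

18

  step pc=0: xor  r3, r3, r2  regs=(0,14,4,12,7,2,15)
  step pc=1: bne  r4, r1, L7  cond=T  regs=(0,14,4,12,7,2,15)
  step pc=2: xor  r4, r6, r3  regs=(0,14,4,12,3,2,15)
  step pc=7: add  r4, r4, r6  regs=(0,14,4,12,18,2,15)
  step pc=8: add  r5, r3, r0  regs=(0,14,4,12,18,12,15)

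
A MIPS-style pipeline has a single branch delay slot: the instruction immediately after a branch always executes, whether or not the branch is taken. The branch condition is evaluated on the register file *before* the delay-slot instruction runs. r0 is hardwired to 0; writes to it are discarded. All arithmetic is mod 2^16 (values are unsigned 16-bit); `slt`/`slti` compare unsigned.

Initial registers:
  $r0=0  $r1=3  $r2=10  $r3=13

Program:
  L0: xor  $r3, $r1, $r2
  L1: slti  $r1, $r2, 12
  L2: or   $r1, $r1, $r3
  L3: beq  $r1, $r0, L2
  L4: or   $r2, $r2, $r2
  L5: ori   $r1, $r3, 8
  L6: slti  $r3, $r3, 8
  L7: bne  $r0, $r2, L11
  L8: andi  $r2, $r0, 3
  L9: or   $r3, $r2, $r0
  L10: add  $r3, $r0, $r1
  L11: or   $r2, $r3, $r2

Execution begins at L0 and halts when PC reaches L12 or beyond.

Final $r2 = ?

  step pc=0: xor  $r3, $r1, $r2  regs=(0,3,10,9)
  step pc=1: slti  $r1, $r2, 12  regs=(0,1,10,9)
  step pc=2: or   $r1, $r1, $r3  regs=(0,9,10,9)
  step pc=3: beq  $r1, $r0, L2  cond=F  regs=(0,9,10,9)
  step pc=4: or   $r2, $r2, $r2  regs=(0,9,10,9)
  step pc=5: ori   $r1, $r3, 8  regs=(0,9,10,9)
  step pc=6: slti  $r3, $r3, 8  regs=(0,9,10,0)
  step pc=7: bne  $r0, $r2, L11  cond=T  regs=(0,9,10,0)
  step pc=8: andi  $r2, $r0, 3  regs=(0,9,0,0)
  step pc=11: or   $r2, $r3, $r2  regs=(0,9,0,0)

0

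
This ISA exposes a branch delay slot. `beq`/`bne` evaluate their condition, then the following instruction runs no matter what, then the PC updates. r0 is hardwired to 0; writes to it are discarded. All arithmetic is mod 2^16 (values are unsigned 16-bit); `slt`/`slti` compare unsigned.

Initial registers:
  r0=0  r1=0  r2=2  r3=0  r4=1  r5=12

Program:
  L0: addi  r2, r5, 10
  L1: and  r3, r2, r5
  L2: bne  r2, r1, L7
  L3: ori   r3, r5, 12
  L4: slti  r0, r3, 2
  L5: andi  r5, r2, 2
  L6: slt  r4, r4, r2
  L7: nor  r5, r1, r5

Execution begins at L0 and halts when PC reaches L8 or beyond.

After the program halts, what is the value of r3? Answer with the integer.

  step pc=0: addi  r2, r5, 10  regs=(0,0,22,0,1,12)
  step pc=1: and  r3, r2, r5  regs=(0,0,22,4,1,12)
  step pc=2: bne  r2, r1, L7  cond=T  regs=(0,0,22,4,1,12)
  step pc=3: ori   r3, r5, 12  regs=(0,0,22,12,1,12)
  step pc=7: nor  r5, r1, r5  regs=(0,0,22,12,1,65523)

12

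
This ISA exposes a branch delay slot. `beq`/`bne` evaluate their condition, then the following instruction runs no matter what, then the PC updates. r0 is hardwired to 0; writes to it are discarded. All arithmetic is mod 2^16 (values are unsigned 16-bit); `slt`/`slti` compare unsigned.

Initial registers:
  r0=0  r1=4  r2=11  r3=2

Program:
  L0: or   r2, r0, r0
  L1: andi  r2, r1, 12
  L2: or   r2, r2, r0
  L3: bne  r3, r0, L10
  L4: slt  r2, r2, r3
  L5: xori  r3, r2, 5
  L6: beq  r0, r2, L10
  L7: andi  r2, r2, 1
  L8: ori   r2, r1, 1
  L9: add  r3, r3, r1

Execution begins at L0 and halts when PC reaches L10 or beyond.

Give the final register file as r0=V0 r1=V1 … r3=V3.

r0=0 r1=4 r2=0 r3=2

PC=0  or   r2, r0, r0        | r0=0 r1=4 r2=0 r3=2
PC=1  andi  r2, r1, 12       | r0=0 r1=4 r2=4 r3=2
PC=2  or   r2, r2, r0        | r0=0 r1=4 r2=4 r3=2
PC=3  bne  r3, r0, L10       | r0=0 r1=4 r2=4 r3=2  [TAKEN]
PC=4  slt  r2, r2, r3        | r0=0 r1=4 r2=0 r3=2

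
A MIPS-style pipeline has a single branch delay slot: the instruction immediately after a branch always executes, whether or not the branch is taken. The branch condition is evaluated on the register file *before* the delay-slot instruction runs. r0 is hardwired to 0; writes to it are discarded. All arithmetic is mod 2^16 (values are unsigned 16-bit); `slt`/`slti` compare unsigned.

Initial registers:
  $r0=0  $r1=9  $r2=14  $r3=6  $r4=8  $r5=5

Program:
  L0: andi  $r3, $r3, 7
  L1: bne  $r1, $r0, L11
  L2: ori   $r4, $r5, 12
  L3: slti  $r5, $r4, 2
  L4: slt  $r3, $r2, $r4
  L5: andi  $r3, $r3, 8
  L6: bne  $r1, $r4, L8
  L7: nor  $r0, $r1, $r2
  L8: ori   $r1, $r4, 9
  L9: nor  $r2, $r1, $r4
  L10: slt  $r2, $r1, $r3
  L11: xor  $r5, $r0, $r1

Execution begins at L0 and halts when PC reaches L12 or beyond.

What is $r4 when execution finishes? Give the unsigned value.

[0] andi  $r3, $r3, 7  →  {$r0:0, $r1:9, $r2:14, $r3:6, $r4:8, $r5:5}
[1] bne  $r1, $r0, L11  →  {$r0:0, $r1:9, $r2:14, $r3:6, $r4:8, $r5:5}  ⟨branch taken⟩
[2] ori   $r4, $r5, 12  →  {$r0:0, $r1:9, $r2:14, $r3:6, $r4:13, $r5:5}
[11] xor  $r5, $r0, $r1  →  {$r0:0, $r1:9, $r2:14, $r3:6, $r4:13, $r5:9}

13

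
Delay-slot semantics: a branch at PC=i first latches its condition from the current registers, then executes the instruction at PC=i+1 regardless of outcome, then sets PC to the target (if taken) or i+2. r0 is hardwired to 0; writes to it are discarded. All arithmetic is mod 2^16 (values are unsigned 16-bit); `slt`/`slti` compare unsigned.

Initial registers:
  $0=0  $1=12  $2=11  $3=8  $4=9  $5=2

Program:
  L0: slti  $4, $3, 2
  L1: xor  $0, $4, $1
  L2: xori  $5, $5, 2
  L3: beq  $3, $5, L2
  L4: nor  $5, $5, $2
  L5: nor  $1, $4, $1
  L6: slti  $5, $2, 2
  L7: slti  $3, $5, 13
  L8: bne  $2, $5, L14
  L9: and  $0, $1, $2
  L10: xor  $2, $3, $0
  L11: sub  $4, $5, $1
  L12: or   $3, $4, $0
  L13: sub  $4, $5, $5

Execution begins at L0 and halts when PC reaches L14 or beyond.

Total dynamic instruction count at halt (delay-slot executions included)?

  step pc=0: slti  $4, $3, 2  regs=(0,12,11,8,0,2)
  step pc=1: xor  $0, $4, $1  regs=(0,12,11,8,0,2)
  step pc=2: xori  $5, $5, 2  regs=(0,12,11,8,0,0)
  step pc=3: beq  $3, $5, L2  cond=F  regs=(0,12,11,8,0,0)
  step pc=4: nor  $5, $5, $2  regs=(0,12,11,8,0,65524)
  step pc=5: nor  $1, $4, $1  regs=(0,65523,11,8,0,65524)
  step pc=6: slti  $5, $2, 2  regs=(0,65523,11,8,0,0)
  step pc=7: slti  $3, $5, 13  regs=(0,65523,11,1,0,0)
  step pc=8: bne  $2, $5, L14  cond=T  regs=(0,65523,11,1,0,0)
  step pc=9: and  $0, $1, $2  regs=(0,65523,11,1,0,0)

10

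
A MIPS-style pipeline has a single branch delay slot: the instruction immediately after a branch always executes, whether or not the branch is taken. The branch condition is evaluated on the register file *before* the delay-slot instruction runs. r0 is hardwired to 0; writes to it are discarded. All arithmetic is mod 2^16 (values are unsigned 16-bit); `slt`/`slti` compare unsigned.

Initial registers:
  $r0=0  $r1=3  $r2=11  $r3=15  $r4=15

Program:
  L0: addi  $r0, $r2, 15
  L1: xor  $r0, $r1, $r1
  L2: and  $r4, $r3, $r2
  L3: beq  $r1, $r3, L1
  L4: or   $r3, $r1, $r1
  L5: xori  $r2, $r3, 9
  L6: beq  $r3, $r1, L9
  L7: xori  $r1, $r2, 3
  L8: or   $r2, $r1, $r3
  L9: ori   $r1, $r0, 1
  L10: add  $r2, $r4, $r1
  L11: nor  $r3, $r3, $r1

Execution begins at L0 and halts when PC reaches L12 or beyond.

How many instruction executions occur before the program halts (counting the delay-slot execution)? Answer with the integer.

11

[0] addi  $r0, $r2, 15  →  {$r0:0, $r1:3, $r2:11, $r3:15, $r4:15}
[1] xor  $r0, $r1, $r1  →  {$r0:0, $r1:3, $r2:11, $r3:15, $r4:15}
[2] and  $r4, $r3, $r2  →  {$r0:0, $r1:3, $r2:11, $r3:15, $r4:11}
[3] beq  $r1, $r3, L1  →  {$r0:0, $r1:3, $r2:11, $r3:15, $r4:11}  ⟨branch fallthrough⟩
[4] or   $r3, $r1, $r1  →  {$r0:0, $r1:3, $r2:11, $r3:3, $r4:11}
[5] xori  $r2, $r3, 9  →  {$r0:0, $r1:3, $r2:10, $r3:3, $r4:11}
[6] beq  $r3, $r1, L9  →  {$r0:0, $r1:3, $r2:10, $r3:3, $r4:11}  ⟨branch taken⟩
[7] xori  $r1, $r2, 3  →  {$r0:0, $r1:9, $r2:10, $r3:3, $r4:11}
[9] ori   $r1, $r0, 1  →  {$r0:0, $r1:1, $r2:10, $r3:3, $r4:11}
[10] add  $r2, $r4, $r1  →  {$r0:0, $r1:1, $r2:12, $r3:3, $r4:11}
[11] nor  $r3, $r3, $r1  →  {$r0:0, $r1:1, $r2:12, $r3:65532, $r4:11}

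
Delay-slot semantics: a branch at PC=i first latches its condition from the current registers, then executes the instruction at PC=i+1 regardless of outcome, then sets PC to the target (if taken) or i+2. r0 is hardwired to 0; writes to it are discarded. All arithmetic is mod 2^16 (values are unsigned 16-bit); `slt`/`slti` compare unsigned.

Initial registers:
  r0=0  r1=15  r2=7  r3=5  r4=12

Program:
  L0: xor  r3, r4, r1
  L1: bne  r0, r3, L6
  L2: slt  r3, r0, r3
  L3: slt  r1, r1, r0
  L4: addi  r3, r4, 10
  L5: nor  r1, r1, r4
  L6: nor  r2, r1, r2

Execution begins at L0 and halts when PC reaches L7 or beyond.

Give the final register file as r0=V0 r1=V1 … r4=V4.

r0=0 r1=15 r2=65520 r3=1 r4=12

  step pc=0: xor  r3, r4, r1  regs=(0,15,7,3,12)
  step pc=1: bne  r0, r3, L6  cond=T  regs=(0,15,7,3,12)
  step pc=2: slt  r3, r0, r3  regs=(0,15,7,1,12)
  step pc=6: nor  r2, r1, r2  regs=(0,15,65520,1,12)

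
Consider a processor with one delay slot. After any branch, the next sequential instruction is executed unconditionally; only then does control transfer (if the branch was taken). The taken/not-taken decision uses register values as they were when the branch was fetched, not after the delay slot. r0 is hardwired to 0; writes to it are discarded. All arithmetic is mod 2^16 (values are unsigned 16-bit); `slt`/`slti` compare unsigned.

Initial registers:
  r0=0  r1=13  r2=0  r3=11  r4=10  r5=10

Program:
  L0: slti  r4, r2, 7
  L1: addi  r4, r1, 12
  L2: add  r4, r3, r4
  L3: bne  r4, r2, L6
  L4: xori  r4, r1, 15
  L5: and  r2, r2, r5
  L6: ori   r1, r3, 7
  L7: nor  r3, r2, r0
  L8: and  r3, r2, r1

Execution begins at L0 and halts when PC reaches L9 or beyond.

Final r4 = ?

2

PC=0  slti  r4, r2, 7        | r0=0 r1=13 r2=0 r3=11 r4=1 r5=10
PC=1  addi  r4, r1, 12       | r0=0 r1=13 r2=0 r3=11 r4=25 r5=10
PC=2  add  r4, r3, r4        | r0=0 r1=13 r2=0 r3=11 r4=36 r5=10
PC=3  bne  r4, r2, L6        | r0=0 r1=13 r2=0 r3=11 r4=36 r5=10  [TAKEN]
PC=4  xori  r4, r1, 15       | r0=0 r1=13 r2=0 r3=11 r4=2 r5=10
PC=6  ori   r1, r3, 7        | r0=0 r1=15 r2=0 r3=11 r4=2 r5=10
PC=7  nor  r3, r2, r0        | r0=0 r1=15 r2=0 r3=65535 r4=2 r5=10
PC=8  and  r3, r2, r1        | r0=0 r1=15 r2=0 r3=0 r4=2 r5=10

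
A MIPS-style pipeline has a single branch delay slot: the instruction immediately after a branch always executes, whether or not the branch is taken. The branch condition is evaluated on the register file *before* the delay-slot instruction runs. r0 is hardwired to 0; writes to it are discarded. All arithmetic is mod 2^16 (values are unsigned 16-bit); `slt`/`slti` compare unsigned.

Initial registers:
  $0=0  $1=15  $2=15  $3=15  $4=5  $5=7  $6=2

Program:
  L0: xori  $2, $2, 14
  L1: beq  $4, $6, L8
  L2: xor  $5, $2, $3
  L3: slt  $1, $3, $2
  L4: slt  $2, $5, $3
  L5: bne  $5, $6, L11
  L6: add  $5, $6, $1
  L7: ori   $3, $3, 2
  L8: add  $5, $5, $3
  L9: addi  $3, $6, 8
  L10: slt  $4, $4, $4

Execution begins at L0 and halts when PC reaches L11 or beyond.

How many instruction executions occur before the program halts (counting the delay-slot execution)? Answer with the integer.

PC=0  xori  $2, $2, 14       | $0=0 $1=15 $2=1 $3=15 $4=5 $5=7 $6=2
PC=1  beq  $4, $6, L8        | $0=0 $1=15 $2=1 $3=15 $4=5 $5=7 $6=2  [not taken]
PC=2  xor  $5, $2, $3        | $0=0 $1=15 $2=1 $3=15 $4=5 $5=14 $6=2
PC=3  slt  $1, $3, $2        | $0=0 $1=0 $2=1 $3=15 $4=5 $5=14 $6=2
PC=4  slt  $2, $5, $3        | $0=0 $1=0 $2=1 $3=15 $4=5 $5=14 $6=2
PC=5  bne  $5, $6, L11       | $0=0 $1=0 $2=1 $3=15 $4=5 $5=14 $6=2  [TAKEN]
PC=6  add  $5, $6, $1        | $0=0 $1=0 $2=1 $3=15 $4=5 $5=2 $6=2

7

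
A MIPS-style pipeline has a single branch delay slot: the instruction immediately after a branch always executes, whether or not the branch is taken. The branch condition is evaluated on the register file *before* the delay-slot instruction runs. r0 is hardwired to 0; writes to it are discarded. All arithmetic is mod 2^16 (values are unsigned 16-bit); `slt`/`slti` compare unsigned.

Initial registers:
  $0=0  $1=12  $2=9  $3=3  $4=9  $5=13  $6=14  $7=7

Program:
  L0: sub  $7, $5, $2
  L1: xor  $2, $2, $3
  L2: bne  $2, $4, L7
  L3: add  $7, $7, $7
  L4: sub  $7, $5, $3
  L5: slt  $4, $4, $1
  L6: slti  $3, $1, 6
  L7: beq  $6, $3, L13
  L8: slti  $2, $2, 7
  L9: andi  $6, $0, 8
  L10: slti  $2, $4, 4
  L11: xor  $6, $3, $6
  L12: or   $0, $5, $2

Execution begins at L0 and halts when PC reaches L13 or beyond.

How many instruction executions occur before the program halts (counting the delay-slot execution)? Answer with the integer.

  step pc=0: sub  $7, $5, $2  regs=(0,12,9,3,9,13,14,4)
  step pc=1: xor  $2, $2, $3  regs=(0,12,10,3,9,13,14,4)
  step pc=2: bne  $2, $4, L7  cond=T  regs=(0,12,10,3,9,13,14,4)
  step pc=3: add  $7, $7, $7  regs=(0,12,10,3,9,13,14,8)
  step pc=7: beq  $6, $3, L13  cond=F  regs=(0,12,10,3,9,13,14,8)
  step pc=8: slti  $2, $2, 7  regs=(0,12,0,3,9,13,14,8)
  step pc=9: andi  $6, $0, 8  regs=(0,12,0,3,9,13,0,8)
  step pc=10: slti  $2, $4, 4  regs=(0,12,0,3,9,13,0,8)
  step pc=11: xor  $6, $3, $6  regs=(0,12,0,3,9,13,3,8)
  step pc=12: or   $0, $5, $2  regs=(0,12,0,3,9,13,3,8)

10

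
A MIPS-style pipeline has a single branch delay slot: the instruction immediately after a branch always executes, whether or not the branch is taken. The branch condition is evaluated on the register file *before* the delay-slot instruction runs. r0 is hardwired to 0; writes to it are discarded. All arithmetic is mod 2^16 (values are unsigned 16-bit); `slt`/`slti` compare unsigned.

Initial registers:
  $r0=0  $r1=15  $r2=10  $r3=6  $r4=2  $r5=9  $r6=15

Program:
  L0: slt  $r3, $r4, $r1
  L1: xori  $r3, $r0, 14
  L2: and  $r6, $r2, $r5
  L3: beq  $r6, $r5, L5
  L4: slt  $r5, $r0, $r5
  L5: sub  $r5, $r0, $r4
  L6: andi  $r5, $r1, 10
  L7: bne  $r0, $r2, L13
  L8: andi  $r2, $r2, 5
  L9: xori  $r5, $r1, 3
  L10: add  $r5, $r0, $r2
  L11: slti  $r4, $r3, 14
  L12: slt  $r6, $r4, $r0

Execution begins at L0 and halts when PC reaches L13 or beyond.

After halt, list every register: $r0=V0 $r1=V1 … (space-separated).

$r0=0 $r1=15 $r2=0 $r3=14 $r4=2 $r5=10 $r6=8

PC=0  slt  $r3, $r4, $r1     | $r0=0 $r1=15 $r2=10 $r3=1 $r4=2 $r5=9 $r6=15
PC=1  xori  $r3, $r0, 14     | $r0=0 $r1=15 $r2=10 $r3=14 $r4=2 $r5=9 $r6=15
PC=2  and  $r6, $r2, $r5     | $r0=0 $r1=15 $r2=10 $r3=14 $r4=2 $r5=9 $r6=8
PC=3  beq  $r6, $r5, L5      | $r0=0 $r1=15 $r2=10 $r3=14 $r4=2 $r5=9 $r6=8  [not taken]
PC=4  slt  $r5, $r0, $r5     | $r0=0 $r1=15 $r2=10 $r3=14 $r4=2 $r5=1 $r6=8
PC=5  sub  $r5, $r0, $r4     | $r0=0 $r1=15 $r2=10 $r3=14 $r4=2 $r5=65534 $r6=8
PC=6  andi  $r5, $r1, 10     | $r0=0 $r1=15 $r2=10 $r3=14 $r4=2 $r5=10 $r6=8
PC=7  bne  $r0, $r2, L13     | $r0=0 $r1=15 $r2=10 $r3=14 $r4=2 $r5=10 $r6=8  [TAKEN]
PC=8  andi  $r2, $r2, 5      | $r0=0 $r1=15 $r2=0 $r3=14 $r4=2 $r5=10 $r6=8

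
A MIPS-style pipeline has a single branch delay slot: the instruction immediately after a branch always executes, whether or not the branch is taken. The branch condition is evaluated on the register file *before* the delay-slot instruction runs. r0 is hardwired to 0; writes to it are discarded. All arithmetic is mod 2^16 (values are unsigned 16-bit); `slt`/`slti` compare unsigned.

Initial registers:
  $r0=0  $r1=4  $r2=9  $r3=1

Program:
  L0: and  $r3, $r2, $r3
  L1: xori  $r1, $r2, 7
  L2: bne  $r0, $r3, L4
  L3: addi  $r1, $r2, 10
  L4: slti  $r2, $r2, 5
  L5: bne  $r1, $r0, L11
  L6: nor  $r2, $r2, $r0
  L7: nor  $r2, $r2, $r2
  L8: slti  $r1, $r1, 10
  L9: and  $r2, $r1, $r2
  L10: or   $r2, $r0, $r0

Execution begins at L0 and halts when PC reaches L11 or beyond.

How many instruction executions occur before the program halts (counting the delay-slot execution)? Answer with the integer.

7

PC=0  and  $r3, $r2, $r3     | $r0=0 $r1=4 $r2=9 $r3=1
PC=1  xori  $r1, $r2, 7      | $r0=0 $r1=14 $r2=9 $r3=1
PC=2  bne  $r0, $r3, L4      | $r0=0 $r1=14 $r2=9 $r3=1  [TAKEN]
PC=3  addi  $r1, $r2, 10     | $r0=0 $r1=19 $r2=9 $r3=1
PC=4  slti  $r2, $r2, 5      | $r0=0 $r1=19 $r2=0 $r3=1
PC=5  bne  $r1, $r0, L11     | $r0=0 $r1=19 $r2=0 $r3=1  [TAKEN]
PC=6  nor  $r2, $r2, $r0     | $r0=0 $r1=19 $r2=65535 $r3=1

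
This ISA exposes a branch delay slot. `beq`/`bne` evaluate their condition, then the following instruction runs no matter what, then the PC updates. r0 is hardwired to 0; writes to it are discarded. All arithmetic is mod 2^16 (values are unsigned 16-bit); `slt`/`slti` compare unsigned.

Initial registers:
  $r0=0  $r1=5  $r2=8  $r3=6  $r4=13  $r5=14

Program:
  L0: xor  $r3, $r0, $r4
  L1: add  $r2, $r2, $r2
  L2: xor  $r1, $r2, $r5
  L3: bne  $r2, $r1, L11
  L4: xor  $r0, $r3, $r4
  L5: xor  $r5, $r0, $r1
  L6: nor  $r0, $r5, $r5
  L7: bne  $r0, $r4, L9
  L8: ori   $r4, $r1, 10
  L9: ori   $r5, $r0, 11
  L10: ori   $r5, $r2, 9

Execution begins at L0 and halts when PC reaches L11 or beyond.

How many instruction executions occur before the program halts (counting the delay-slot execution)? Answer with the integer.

5

#0 xor  $r3, $r0, $r4 ; 0/5/8/13/13/14
#1 add  $r2, $r2, $r2 ; 0/5/16/13/13/14
#2 xor  $r1, $r2, $r5 ; 0/30/16/13/13/14
#3 bne  $r2, $r1, L11 ; 0/30/16/13/13/14 ; →target
#4 xor  $r0, $r3, $r4 ; 0/30/16/13/13/14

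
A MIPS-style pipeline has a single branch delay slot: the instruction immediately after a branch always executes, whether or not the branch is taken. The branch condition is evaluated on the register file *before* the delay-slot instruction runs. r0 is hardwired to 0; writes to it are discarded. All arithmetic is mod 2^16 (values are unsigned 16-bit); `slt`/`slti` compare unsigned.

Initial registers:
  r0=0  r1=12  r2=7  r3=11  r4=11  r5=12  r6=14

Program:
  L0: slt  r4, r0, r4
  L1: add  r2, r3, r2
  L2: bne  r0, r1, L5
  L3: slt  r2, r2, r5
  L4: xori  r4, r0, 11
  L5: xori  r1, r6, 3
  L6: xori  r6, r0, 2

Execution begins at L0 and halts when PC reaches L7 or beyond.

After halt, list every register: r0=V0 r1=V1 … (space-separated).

r0=0 r1=13 r2=0 r3=11 r4=1 r5=12 r6=2

  step pc=0: slt  r4, r0, r4  regs=(0,12,7,11,1,12,14)
  step pc=1: add  r2, r3, r2  regs=(0,12,18,11,1,12,14)
  step pc=2: bne  r0, r1, L5  cond=T  regs=(0,12,18,11,1,12,14)
  step pc=3: slt  r2, r2, r5  regs=(0,12,0,11,1,12,14)
  step pc=5: xori  r1, r6, 3  regs=(0,13,0,11,1,12,14)
  step pc=6: xori  r6, r0, 2  regs=(0,13,0,11,1,12,2)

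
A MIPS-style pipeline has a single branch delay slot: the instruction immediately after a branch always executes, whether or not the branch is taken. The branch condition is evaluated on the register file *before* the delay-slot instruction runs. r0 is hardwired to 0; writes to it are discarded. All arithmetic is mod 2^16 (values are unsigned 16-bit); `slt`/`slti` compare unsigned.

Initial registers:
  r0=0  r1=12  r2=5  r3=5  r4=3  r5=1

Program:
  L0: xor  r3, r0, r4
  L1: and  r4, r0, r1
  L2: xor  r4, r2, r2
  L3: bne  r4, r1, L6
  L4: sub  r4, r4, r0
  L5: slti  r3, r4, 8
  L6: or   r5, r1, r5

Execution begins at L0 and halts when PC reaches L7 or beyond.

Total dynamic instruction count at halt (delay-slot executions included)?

[0] xor  r3, r0, r4  →  {r0:0, r1:12, r2:5, r3:3, r4:3, r5:1}
[1] and  r4, r0, r1  →  {r0:0, r1:12, r2:5, r3:3, r4:0, r5:1}
[2] xor  r4, r2, r2  →  {r0:0, r1:12, r2:5, r3:3, r4:0, r5:1}
[3] bne  r4, r1, L6  →  {r0:0, r1:12, r2:5, r3:3, r4:0, r5:1}  ⟨branch taken⟩
[4] sub  r4, r4, r0  →  {r0:0, r1:12, r2:5, r3:3, r4:0, r5:1}
[6] or   r5, r1, r5  →  {r0:0, r1:12, r2:5, r3:3, r4:0, r5:13}

6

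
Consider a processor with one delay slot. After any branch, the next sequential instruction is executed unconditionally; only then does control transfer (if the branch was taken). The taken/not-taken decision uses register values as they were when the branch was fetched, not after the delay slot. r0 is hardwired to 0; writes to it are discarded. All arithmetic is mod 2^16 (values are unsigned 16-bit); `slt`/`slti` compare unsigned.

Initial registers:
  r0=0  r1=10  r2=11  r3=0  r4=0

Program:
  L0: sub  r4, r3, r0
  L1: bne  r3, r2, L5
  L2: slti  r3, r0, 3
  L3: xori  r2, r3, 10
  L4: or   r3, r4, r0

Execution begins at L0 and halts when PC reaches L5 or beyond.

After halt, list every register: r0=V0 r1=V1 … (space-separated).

r0=0 r1=10 r2=11 r3=1 r4=0

[0] sub  r4, r3, r0  →  {r0:0, r1:10, r2:11, r3:0, r4:0}
[1] bne  r3, r2, L5  →  {r0:0, r1:10, r2:11, r3:0, r4:0}  ⟨branch taken⟩
[2] slti  r3, r0, 3  →  {r0:0, r1:10, r2:11, r3:1, r4:0}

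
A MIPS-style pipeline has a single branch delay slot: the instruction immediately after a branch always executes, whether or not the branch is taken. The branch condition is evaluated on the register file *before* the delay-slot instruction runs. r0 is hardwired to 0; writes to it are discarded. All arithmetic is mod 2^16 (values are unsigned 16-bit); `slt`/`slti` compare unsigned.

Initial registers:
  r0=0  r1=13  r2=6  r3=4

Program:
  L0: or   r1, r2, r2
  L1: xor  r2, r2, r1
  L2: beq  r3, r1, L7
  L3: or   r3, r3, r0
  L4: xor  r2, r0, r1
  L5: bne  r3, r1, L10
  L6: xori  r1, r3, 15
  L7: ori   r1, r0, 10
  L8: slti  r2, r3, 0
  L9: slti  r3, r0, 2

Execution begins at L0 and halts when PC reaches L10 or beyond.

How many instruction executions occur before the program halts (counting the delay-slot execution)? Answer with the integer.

#0 or   r1, r2, r2 ; 0/6/6/4
#1 xor  r2, r2, r1 ; 0/6/0/4
#2 beq  r3, r1, L7 ; 0/6/0/4 ; →fallthru
#3 or   r3, r3, r0 ; 0/6/0/4
#4 xor  r2, r0, r1 ; 0/6/6/4
#5 bne  r3, r1, L10 ; 0/6/6/4 ; →target
#6 xori  r1, r3, 15 ; 0/11/6/4

7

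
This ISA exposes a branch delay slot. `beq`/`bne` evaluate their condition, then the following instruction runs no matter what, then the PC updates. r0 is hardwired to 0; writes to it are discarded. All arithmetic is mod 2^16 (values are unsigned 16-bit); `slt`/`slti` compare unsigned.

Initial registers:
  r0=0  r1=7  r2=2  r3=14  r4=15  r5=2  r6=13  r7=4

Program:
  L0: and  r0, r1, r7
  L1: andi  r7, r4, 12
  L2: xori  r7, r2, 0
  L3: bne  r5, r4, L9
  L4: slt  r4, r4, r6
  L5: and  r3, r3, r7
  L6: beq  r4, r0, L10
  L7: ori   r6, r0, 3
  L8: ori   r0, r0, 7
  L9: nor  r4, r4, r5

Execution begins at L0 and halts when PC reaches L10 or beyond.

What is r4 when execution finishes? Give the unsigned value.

PC=0  and  r0, r1, r7        | r0=0 r1=7 r2=2 r3=14 r4=15 r5=2 r6=13 r7=4
PC=1  andi  r7, r4, 12       | r0=0 r1=7 r2=2 r3=14 r4=15 r5=2 r6=13 r7=12
PC=2  xori  r7, r2, 0        | r0=0 r1=7 r2=2 r3=14 r4=15 r5=2 r6=13 r7=2
PC=3  bne  r5, r4, L9        | r0=0 r1=7 r2=2 r3=14 r4=15 r5=2 r6=13 r7=2  [TAKEN]
PC=4  slt  r4, r4, r6        | r0=0 r1=7 r2=2 r3=14 r4=0 r5=2 r6=13 r7=2
PC=9  nor  r4, r4, r5        | r0=0 r1=7 r2=2 r3=14 r4=65533 r5=2 r6=13 r7=2

65533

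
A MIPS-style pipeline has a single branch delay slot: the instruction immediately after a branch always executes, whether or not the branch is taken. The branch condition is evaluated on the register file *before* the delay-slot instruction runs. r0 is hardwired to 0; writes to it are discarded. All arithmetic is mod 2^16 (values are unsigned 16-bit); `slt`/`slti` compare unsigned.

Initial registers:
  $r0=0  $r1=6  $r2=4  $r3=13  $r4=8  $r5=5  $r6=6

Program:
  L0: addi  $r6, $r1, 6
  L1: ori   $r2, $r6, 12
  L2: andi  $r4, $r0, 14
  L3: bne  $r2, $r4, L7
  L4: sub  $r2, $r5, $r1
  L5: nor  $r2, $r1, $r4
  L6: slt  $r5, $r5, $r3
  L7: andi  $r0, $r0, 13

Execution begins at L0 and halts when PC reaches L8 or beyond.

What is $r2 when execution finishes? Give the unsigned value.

65535

PC=0  addi  $r6, $r1, 6      | $r0=0 $r1=6 $r2=4 $r3=13 $r4=8 $r5=5 $r6=12
PC=1  ori   $r2, $r6, 12     | $r0=0 $r1=6 $r2=12 $r3=13 $r4=8 $r5=5 $r6=12
PC=2  andi  $r4, $r0, 14     | $r0=0 $r1=6 $r2=12 $r3=13 $r4=0 $r5=5 $r6=12
PC=3  bne  $r2, $r4, L7      | $r0=0 $r1=6 $r2=12 $r3=13 $r4=0 $r5=5 $r6=12  [TAKEN]
PC=4  sub  $r2, $r5, $r1     | $r0=0 $r1=6 $r2=65535 $r3=13 $r4=0 $r5=5 $r6=12
PC=7  andi  $r0, $r0, 13     | $r0=0 $r1=6 $r2=65535 $r3=13 $r4=0 $r5=5 $r6=12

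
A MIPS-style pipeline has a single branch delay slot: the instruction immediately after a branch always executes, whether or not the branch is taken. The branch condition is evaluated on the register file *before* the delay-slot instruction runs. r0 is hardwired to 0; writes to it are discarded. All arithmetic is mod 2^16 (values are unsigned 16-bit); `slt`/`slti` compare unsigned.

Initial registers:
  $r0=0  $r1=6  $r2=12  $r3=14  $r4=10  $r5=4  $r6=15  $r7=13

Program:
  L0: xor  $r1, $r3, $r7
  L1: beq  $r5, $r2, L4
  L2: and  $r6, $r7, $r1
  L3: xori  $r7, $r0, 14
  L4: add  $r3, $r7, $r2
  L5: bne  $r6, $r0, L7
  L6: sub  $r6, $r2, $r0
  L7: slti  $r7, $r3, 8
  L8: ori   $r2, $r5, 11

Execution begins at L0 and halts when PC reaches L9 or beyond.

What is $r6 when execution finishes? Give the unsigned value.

12

PC=0  xor  $r1, $r3, $r7     | $r0=0 $r1=3 $r2=12 $r3=14 $r4=10 $r5=4 $r6=15 $r7=13
PC=1  beq  $r5, $r2, L4      | $r0=0 $r1=3 $r2=12 $r3=14 $r4=10 $r5=4 $r6=15 $r7=13  [not taken]
PC=2  and  $r6, $r7, $r1     | $r0=0 $r1=3 $r2=12 $r3=14 $r4=10 $r5=4 $r6=1 $r7=13
PC=3  xori  $r7, $r0, 14     | $r0=0 $r1=3 $r2=12 $r3=14 $r4=10 $r5=4 $r6=1 $r7=14
PC=4  add  $r3, $r7, $r2     | $r0=0 $r1=3 $r2=12 $r3=26 $r4=10 $r5=4 $r6=1 $r7=14
PC=5  bne  $r6, $r0, L7      | $r0=0 $r1=3 $r2=12 $r3=26 $r4=10 $r5=4 $r6=1 $r7=14  [TAKEN]
PC=6  sub  $r6, $r2, $r0     | $r0=0 $r1=3 $r2=12 $r3=26 $r4=10 $r5=4 $r6=12 $r7=14
PC=7  slti  $r7, $r3, 8      | $r0=0 $r1=3 $r2=12 $r3=26 $r4=10 $r5=4 $r6=12 $r7=0
PC=8  ori   $r2, $r5, 11     | $r0=0 $r1=3 $r2=15 $r3=26 $r4=10 $r5=4 $r6=12 $r7=0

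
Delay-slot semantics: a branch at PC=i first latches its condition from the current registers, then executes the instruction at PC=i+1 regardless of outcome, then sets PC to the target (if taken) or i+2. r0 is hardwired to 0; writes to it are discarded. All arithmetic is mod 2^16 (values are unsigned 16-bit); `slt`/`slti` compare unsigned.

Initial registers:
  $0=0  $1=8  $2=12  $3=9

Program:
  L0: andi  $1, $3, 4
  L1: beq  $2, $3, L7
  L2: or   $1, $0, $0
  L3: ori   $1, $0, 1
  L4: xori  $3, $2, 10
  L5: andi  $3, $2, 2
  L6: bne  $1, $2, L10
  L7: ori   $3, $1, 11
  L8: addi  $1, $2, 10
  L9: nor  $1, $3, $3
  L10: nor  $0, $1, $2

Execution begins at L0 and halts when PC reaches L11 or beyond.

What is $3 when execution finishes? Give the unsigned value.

[0] andi  $1, $3, 4  →  {$0:0, $1:0, $2:12, $3:9}
[1] beq  $2, $3, L7  →  {$0:0, $1:0, $2:12, $3:9}  ⟨branch fallthrough⟩
[2] or   $1, $0, $0  →  {$0:0, $1:0, $2:12, $3:9}
[3] ori   $1, $0, 1  →  {$0:0, $1:1, $2:12, $3:9}
[4] xori  $3, $2, 10  →  {$0:0, $1:1, $2:12, $3:6}
[5] andi  $3, $2, 2  →  {$0:0, $1:1, $2:12, $3:0}
[6] bne  $1, $2, L10  →  {$0:0, $1:1, $2:12, $3:0}  ⟨branch taken⟩
[7] ori   $3, $1, 11  →  {$0:0, $1:1, $2:12, $3:11}
[10] nor  $0, $1, $2  →  {$0:0, $1:1, $2:12, $3:11}

11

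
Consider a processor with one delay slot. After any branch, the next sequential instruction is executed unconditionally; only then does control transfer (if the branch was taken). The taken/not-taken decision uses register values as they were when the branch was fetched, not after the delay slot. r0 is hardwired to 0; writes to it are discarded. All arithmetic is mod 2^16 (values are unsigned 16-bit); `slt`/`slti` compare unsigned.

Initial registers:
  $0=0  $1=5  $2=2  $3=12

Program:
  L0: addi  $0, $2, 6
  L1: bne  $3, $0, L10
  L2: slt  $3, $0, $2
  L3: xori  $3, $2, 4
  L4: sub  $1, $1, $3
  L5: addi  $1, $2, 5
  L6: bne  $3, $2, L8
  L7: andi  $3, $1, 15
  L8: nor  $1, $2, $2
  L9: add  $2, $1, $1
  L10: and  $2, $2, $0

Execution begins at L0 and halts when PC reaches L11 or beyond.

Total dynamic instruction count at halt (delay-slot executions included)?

#0 addi  $0, $2, 6 ; 0/5/2/12
#1 bne  $3, $0, L10 ; 0/5/2/12 ; →target
#2 slt  $3, $0, $2 ; 0/5/2/1
#10 and  $2, $2, $0 ; 0/5/0/1

4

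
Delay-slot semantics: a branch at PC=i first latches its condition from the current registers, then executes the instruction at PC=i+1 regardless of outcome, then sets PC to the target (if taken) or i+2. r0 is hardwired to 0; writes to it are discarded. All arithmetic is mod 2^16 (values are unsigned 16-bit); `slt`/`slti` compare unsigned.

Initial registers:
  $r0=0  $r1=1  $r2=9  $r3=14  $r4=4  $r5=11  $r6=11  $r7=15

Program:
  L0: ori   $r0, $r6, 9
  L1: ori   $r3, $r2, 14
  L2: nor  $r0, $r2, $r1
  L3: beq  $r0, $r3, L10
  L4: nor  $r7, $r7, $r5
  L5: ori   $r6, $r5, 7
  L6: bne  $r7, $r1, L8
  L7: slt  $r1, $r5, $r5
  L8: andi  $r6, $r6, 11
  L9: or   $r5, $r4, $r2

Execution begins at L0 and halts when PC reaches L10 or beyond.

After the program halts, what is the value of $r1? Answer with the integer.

0

  step pc=0: ori   $r0, $r6, 9  regs=(0,1,9,14,4,11,11,15)
  step pc=1: ori   $r3, $r2, 14  regs=(0,1,9,15,4,11,11,15)
  step pc=2: nor  $r0, $r2, $r1  regs=(0,1,9,15,4,11,11,15)
  step pc=3: beq  $r0, $r3, L10  cond=F  regs=(0,1,9,15,4,11,11,15)
  step pc=4: nor  $r7, $r7, $r5  regs=(0,1,9,15,4,11,11,65520)
  step pc=5: ori   $r6, $r5, 7  regs=(0,1,9,15,4,11,15,65520)
  step pc=6: bne  $r7, $r1, L8  cond=T  regs=(0,1,9,15,4,11,15,65520)
  step pc=7: slt  $r1, $r5, $r5  regs=(0,0,9,15,4,11,15,65520)
  step pc=8: andi  $r6, $r6, 11  regs=(0,0,9,15,4,11,11,65520)
  step pc=9: or   $r5, $r4, $r2  regs=(0,0,9,15,4,13,11,65520)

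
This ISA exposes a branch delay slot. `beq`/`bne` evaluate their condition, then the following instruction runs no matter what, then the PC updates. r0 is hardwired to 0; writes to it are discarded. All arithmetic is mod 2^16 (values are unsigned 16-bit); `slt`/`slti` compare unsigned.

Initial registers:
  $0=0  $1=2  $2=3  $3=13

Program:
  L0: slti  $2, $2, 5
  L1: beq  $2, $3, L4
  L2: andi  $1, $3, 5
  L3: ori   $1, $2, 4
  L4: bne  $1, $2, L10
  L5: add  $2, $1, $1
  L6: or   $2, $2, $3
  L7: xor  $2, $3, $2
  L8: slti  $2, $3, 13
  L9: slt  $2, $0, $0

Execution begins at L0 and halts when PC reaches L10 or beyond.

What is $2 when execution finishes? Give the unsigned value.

  step pc=0: slti  $2, $2, 5  regs=(0,2,1,13)
  step pc=1: beq  $2, $3, L4  cond=F  regs=(0,2,1,13)
  step pc=2: andi  $1, $3, 5  regs=(0,5,1,13)
  step pc=3: ori   $1, $2, 4  regs=(0,5,1,13)
  step pc=4: bne  $1, $2, L10  cond=T  regs=(0,5,1,13)
  step pc=5: add  $2, $1, $1  regs=(0,5,10,13)

10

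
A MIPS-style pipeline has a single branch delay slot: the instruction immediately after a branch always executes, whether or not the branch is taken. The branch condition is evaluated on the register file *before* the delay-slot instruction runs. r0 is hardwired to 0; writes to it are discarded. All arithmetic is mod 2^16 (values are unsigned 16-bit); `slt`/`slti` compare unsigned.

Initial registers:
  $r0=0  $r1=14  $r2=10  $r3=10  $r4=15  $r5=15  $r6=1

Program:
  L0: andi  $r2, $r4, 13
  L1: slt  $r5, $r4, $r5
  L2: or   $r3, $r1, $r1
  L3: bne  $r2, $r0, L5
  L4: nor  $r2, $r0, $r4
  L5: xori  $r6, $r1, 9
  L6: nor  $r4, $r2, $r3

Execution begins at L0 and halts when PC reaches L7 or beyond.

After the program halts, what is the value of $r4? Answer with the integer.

1

[0] andi  $r2, $r4, 13  →  {$r0:0, $r1:14, $r2:13, $r3:10, $r4:15, $r5:15, $r6:1}
[1] slt  $r5, $r4, $r5  →  {$r0:0, $r1:14, $r2:13, $r3:10, $r4:15, $r5:0, $r6:1}
[2] or   $r3, $r1, $r1  →  {$r0:0, $r1:14, $r2:13, $r3:14, $r4:15, $r5:0, $r6:1}
[3] bne  $r2, $r0, L5  →  {$r0:0, $r1:14, $r2:13, $r3:14, $r4:15, $r5:0, $r6:1}  ⟨branch taken⟩
[4] nor  $r2, $r0, $r4  →  {$r0:0, $r1:14, $r2:65520, $r3:14, $r4:15, $r5:0, $r6:1}
[5] xori  $r6, $r1, 9  →  {$r0:0, $r1:14, $r2:65520, $r3:14, $r4:15, $r5:0, $r6:7}
[6] nor  $r4, $r2, $r3  →  {$r0:0, $r1:14, $r2:65520, $r3:14, $r4:1, $r5:0, $r6:7}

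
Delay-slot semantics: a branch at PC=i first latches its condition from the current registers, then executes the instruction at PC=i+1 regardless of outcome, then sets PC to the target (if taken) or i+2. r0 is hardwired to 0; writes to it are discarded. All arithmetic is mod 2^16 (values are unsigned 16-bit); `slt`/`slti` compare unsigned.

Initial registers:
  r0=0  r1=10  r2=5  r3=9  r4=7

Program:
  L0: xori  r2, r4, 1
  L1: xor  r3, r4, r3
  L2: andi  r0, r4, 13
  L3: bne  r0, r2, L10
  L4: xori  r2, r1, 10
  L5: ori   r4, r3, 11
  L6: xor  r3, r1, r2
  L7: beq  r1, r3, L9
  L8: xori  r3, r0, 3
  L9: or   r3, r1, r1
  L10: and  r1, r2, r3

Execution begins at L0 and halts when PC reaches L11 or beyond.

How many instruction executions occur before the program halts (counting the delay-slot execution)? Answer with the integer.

6

[0] xori  r2, r4, 1  →  {r0:0, r1:10, r2:6, r3:9, r4:7}
[1] xor  r3, r4, r3  →  {r0:0, r1:10, r2:6, r3:14, r4:7}
[2] andi  r0, r4, 13  →  {r0:0, r1:10, r2:6, r3:14, r4:7}
[3] bne  r0, r2, L10  →  {r0:0, r1:10, r2:6, r3:14, r4:7}  ⟨branch taken⟩
[4] xori  r2, r1, 10  →  {r0:0, r1:10, r2:0, r3:14, r4:7}
[10] and  r1, r2, r3  →  {r0:0, r1:0, r2:0, r3:14, r4:7}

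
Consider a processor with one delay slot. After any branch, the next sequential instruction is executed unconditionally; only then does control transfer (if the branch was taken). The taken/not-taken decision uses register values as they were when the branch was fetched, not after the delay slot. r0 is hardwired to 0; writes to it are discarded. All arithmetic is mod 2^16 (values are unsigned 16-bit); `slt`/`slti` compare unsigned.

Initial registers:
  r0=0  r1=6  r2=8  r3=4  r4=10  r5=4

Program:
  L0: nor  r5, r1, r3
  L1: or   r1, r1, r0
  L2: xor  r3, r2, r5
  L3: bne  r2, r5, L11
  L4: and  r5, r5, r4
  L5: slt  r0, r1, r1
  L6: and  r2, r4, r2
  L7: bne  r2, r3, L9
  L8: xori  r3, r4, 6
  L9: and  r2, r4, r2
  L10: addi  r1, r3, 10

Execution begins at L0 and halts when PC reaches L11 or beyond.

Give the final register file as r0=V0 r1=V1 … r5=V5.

#0 nor  r5, r1, r3 ; 0/6/8/4/10/65529
#1 or   r1, r1, r0 ; 0/6/8/4/10/65529
#2 xor  r3, r2, r5 ; 0/6/8/65521/10/65529
#3 bne  r2, r5, L11 ; 0/6/8/65521/10/65529 ; →target
#4 and  r5, r5, r4 ; 0/6/8/65521/10/8

r0=0 r1=6 r2=8 r3=65521 r4=10 r5=8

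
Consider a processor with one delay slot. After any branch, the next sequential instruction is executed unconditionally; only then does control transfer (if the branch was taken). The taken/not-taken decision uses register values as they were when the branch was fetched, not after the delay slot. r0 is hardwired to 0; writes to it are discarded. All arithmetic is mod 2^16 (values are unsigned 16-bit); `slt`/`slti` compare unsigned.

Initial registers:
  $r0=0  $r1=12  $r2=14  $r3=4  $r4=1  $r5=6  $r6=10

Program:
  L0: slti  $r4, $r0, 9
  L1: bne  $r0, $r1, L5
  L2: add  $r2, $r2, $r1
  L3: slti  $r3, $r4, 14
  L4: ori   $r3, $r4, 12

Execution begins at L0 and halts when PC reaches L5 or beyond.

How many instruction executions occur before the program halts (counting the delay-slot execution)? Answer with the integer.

3

[0] slti  $r4, $r0, 9  →  {$r0:0, $r1:12, $r2:14, $r3:4, $r4:1, $r5:6, $r6:10}
[1] bne  $r0, $r1, L5  →  {$r0:0, $r1:12, $r2:14, $r3:4, $r4:1, $r5:6, $r6:10}  ⟨branch taken⟩
[2] add  $r2, $r2, $r1  →  {$r0:0, $r1:12, $r2:26, $r3:4, $r4:1, $r5:6, $r6:10}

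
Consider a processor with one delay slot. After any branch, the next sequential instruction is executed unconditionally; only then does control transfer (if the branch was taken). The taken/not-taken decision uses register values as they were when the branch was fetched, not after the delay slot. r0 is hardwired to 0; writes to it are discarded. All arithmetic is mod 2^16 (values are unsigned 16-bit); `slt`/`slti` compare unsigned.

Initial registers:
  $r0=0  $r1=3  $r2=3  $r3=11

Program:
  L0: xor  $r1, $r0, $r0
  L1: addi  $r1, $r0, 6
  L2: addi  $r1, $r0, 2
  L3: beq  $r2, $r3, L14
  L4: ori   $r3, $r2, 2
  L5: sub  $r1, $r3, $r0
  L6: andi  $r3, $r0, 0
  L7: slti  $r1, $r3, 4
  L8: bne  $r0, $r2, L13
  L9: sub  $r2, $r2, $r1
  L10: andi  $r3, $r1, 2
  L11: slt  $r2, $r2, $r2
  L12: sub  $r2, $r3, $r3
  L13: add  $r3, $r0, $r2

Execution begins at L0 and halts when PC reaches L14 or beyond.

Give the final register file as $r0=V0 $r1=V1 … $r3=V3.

$r0=0 $r1=1 $r2=2 $r3=2

PC=0  xor  $r1, $r0, $r0     | $r0=0 $r1=0 $r2=3 $r3=11
PC=1  addi  $r1, $r0, 6      | $r0=0 $r1=6 $r2=3 $r3=11
PC=2  addi  $r1, $r0, 2      | $r0=0 $r1=2 $r2=3 $r3=11
PC=3  beq  $r2, $r3, L14     | $r0=0 $r1=2 $r2=3 $r3=11  [not taken]
PC=4  ori   $r3, $r2, 2      | $r0=0 $r1=2 $r2=3 $r3=3
PC=5  sub  $r1, $r3, $r0     | $r0=0 $r1=3 $r2=3 $r3=3
PC=6  andi  $r3, $r0, 0      | $r0=0 $r1=3 $r2=3 $r3=0
PC=7  slti  $r1, $r3, 4      | $r0=0 $r1=1 $r2=3 $r3=0
PC=8  bne  $r0, $r2, L13     | $r0=0 $r1=1 $r2=3 $r3=0  [TAKEN]
PC=9  sub  $r2, $r2, $r1     | $r0=0 $r1=1 $r2=2 $r3=0
PC=13 add  $r3, $r0, $r2     | $r0=0 $r1=1 $r2=2 $r3=2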